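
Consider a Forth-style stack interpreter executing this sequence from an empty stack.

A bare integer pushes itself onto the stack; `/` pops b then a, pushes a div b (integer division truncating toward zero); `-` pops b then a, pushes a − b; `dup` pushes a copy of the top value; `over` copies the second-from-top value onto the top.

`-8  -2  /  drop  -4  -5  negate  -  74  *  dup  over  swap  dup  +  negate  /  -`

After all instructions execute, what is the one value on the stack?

-666

-8     : [-8]
-2     : [-8, -2]
/      : [4]
drop   : []
-4     : [-4]
-5     : [-4, -5]
negate : [-4, 5]
-      : [-9]
74     : [-9, 74]
*      : [-666]
dup    : [-666, -666]
over   : [-666, -666, -666]
swap   : [-666, -666, -666]
dup    : [-666, -666, -666, -666]
+      : [-666, -666, -1332]
negate : [-666, -666, 1332]
/      : [-666, 0]
-      : [-666]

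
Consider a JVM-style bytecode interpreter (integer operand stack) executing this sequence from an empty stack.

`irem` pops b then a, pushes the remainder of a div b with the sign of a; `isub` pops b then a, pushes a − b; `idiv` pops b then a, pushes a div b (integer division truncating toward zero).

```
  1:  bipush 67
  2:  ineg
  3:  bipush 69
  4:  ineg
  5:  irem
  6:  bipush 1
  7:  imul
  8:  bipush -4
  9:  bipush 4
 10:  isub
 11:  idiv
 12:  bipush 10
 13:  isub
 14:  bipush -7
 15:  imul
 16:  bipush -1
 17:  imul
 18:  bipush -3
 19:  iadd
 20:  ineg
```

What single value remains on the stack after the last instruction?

17

bipush 67 : 67
ineg      : -67
bipush 69 : -67 69
ineg      : -67 -69
irem      : -67
bipush 1  : -67 1
imul      : -67
bipush -4 : -67 -4
bipush 4  : -67 -4 4
isub      : -67 -8
idiv      : 8
bipush 10 : 8 10
isub      : -2
bipush -7 : -2 -7
imul      : 14
bipush -1 : 14 -1
imul      : -14
bipush -3 : -14 -3
iadd      : -17
ineg      : 17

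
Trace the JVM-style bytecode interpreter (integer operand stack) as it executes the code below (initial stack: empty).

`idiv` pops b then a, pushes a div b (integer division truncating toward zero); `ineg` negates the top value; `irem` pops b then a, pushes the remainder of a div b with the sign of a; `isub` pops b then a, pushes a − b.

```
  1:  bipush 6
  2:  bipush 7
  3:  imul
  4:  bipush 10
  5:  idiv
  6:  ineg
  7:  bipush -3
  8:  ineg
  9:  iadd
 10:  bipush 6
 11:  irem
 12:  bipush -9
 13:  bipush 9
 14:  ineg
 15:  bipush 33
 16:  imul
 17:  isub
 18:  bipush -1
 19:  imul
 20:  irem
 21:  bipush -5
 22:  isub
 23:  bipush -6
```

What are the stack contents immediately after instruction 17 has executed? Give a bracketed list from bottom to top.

[-1, 288]

bipush 6  -> [6]
bipush 7  -> [6, 7]
imul      -> [42]
bipush 10 -> [42, 10]
idiv      -> [4]
ineg      -> [-4]
bipush -3 -> [-4, -3]
ineg      -> [-4, 3]
iadd      -> [-1]
bipush 6  -> [-1, 6]
irem      -> [-1]
bipush -9 -> [-1, -9]
bipush 9  -> [-1, -9, 9]
ineg      -> [-1, -9, -9]
bipush 33 -> [-1, -9, -9, 33]
imul      -> [-1, -9, -297]
isub      -> [-1, 288]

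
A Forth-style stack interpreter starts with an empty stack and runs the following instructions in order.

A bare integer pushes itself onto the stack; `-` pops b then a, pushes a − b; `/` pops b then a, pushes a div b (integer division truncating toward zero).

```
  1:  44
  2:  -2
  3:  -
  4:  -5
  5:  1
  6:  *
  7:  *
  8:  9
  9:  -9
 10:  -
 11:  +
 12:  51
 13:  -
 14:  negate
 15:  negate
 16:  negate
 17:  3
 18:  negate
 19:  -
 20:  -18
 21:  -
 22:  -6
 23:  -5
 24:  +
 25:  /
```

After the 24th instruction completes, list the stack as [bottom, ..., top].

[284, -11]

44     → 44
-2     → 44 -2
-      → 46
-5     → 46 -5
1      → 46 -5 1
*      → 46 -5
*      → -230
9      → -230 9
-9     → -230 9 -9
-      → -230 18
+      → -212
51     → -212 51
-      → -263
negate → 263
negate → -263
negate → 263
3      → 263 3
negate → 263 -3
-      → 266
-18    → 266 -18
-      → 284
-6     → 284 -6
-5     → 284 -6 -5
+      → 284 -11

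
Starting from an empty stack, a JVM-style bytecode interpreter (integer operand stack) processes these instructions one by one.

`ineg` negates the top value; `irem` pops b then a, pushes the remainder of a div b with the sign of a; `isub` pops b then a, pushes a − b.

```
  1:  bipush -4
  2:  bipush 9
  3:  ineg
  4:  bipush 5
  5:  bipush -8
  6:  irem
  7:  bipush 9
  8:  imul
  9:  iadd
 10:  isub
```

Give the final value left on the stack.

bipush -4 -> [-4]
bipush 9  -> [-4, 9]
ineg      -> [-4, -9]
bipush 5  -> [-4, -9, 5]
bipush -8 -> [-4, -9, 5, -8]
irem      -> [-4, -9, 5]
bipush 9  -> [-4, -9, 5, 9]
imul      -> [-4, -9, 45]
iadd      -> [-4, 36]
isub      -> [-40]

-40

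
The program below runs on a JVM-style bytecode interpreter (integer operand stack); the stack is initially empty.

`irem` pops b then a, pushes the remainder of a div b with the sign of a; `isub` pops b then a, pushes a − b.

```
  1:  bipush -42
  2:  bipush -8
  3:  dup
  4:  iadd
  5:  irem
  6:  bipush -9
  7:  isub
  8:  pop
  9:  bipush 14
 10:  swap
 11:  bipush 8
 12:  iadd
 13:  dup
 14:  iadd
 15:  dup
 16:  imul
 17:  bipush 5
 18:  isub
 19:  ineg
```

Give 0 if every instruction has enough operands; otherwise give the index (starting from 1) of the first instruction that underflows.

bipush -42 : [-42]
bipush -8  : [-42, -8]
dup        : [-42, -8, -8]
iadd       : [-42, -16]
irem       : [-10]
bipush -9  : [-10, -9]
isub       : [-1]
pop        : []
bipush 14  : [14]
swap  — needs 2 operands, stack has 1 → underflow

10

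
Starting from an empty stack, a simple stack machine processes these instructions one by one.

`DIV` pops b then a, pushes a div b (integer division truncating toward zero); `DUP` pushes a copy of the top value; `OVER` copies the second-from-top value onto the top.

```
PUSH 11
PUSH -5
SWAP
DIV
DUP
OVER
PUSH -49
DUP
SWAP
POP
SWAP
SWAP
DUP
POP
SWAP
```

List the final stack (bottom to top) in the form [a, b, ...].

[0, 0, -49, 0]

PUSH 11  : 11
PUSH -5  : 11 -5
SWAP     : -5 11
DIV      : 0
DUP      : 0 0
OVER     : 0 0 0
PUSH -49 : 0 0 0 -49
DUP      : 0 0 0 -49 -49
SWAP     : 0 0 0 -49 -49
POP      : 0 0 0 -49
SWAP     : 0 0 -49 0
SWAP     : 0 0 0 -49
DUP      : 0 0 0 -49 -49
POP      : 0 0 0 -49
SWAP     : 0 0 -49 0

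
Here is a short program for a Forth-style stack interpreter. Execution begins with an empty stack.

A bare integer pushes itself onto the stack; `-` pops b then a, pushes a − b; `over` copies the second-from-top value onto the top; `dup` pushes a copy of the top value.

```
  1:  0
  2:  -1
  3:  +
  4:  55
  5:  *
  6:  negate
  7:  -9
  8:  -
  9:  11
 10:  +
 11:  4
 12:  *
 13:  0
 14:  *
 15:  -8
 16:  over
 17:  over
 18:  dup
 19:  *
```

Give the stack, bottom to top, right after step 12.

0      -> [0]
-1     -> [0, -1]
+      -> [-1]
55     -> [-1, 55]
*      -> [-55]
negate -> [55]
-9     -> [55, -9]
-      -> [64]
11     -> [64, 11]
+      -> [75]
4      -> [75, 4]
*      -> [300]

[300]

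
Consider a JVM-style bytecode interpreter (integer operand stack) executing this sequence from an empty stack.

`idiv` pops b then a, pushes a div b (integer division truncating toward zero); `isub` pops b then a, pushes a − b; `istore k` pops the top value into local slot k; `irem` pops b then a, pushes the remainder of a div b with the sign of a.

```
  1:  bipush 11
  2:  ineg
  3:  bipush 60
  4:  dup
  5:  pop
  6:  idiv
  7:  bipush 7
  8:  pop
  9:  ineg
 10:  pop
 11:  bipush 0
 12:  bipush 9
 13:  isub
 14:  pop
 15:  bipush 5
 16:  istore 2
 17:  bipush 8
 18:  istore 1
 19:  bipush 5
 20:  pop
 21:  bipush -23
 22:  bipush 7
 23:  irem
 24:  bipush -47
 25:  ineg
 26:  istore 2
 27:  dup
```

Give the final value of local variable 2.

bipush 11  → [11]
ineg       → [-11]
bipush 60  → [-11, 60]
dup        → [-11, 60, 60]
pop        → [-11, 60]
idiv       → [0]
bipush 7   → [0, 7]
pop        → [0]
ineg       → [0]
pop        → []
bipush 0   → [0]
bipush 9   → [0, 9]
isub       → [-9]
pop        → []
bipush 5   → [5]
istore 2   → []
bipush 8   → [8]
istore 1   → []
bipush 5   → [5]
pop        → []
bipush -23 → [-23]
bipush 7   → [-23, 7]
irem       → [-2]
bipush -47 → [-2, -47]
ineg       → [-2, 47]
istore 2   → [-2]
dup        → [-2, -2]

47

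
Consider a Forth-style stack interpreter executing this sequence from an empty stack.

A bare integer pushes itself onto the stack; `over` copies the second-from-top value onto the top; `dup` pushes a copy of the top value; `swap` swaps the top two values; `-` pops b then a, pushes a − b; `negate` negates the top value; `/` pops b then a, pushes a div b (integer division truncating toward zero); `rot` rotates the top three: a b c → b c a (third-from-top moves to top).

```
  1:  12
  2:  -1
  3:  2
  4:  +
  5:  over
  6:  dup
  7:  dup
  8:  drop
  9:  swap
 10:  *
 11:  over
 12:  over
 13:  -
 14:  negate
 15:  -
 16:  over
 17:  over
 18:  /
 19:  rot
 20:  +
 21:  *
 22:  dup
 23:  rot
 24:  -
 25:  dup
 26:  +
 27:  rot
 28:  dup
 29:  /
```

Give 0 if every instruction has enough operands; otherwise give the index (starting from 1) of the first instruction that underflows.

12     → 12
-1     → 12 -1
2      → 12 -1 2
+      → 12 1
over   → 12 1 12
dup    → 12 1 12 12
dup    → 12 1 12 12 12
drop   → 12 1 12 12
swap   → 12 1 12 12
*      → 12 1 144
over   → 12 1 144 1
over   → 12 1 144 1 144
-      → 12 1 144 -143
negate → 12 1 144 143
-      → 12 1 1
over   → 12 1 1 1
over   → 12 1 1 1 1
/      → 12 1 1 1
rot    → 12 1 1 1
+      → 12 1 2
*      → 12 2
dup    → 12 2 2
rot    → 2 2 12
-      → 2 -10
dup    → 2 -10 -10
+      → 2 -20
rot  — needs 3 operands, stack has 2 → underflow

27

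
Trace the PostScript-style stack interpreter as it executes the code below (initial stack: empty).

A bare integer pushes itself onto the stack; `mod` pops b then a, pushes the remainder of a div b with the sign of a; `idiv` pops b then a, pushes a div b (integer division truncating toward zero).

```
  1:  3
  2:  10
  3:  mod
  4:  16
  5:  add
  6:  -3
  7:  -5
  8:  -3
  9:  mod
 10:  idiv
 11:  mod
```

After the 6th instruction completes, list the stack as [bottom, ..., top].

3   -> [3]
10  -> [3, 10]
mod -> [3]
16  -> [3, 16]
add -> [19]
-3  -> [19, -3]

[19, -3]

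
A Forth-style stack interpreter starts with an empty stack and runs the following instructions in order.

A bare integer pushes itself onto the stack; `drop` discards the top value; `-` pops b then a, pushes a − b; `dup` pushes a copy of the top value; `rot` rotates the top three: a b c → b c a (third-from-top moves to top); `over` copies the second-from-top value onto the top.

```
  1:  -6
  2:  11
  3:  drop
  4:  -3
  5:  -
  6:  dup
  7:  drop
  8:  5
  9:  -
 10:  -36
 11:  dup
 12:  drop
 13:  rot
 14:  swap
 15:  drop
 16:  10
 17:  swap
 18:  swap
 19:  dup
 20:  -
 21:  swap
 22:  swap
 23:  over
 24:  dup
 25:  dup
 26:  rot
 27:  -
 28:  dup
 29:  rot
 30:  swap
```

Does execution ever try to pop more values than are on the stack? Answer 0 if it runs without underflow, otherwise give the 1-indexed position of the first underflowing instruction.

13

-6   -> [-6]
11   -> [-6, 11]
drop -> [-6]
-3   -> [-6, -3]
-    -> [-3]
dup  -> [-3, -3]
drop -> [-3]
5    -> [-3, 5]
-    -> [-8]
-36  -> [-8, -36]
dup  -> [-8, -36, -36]
drop -> [-8, -36]
rot  — needs 3 operands, stack has 2 → underflow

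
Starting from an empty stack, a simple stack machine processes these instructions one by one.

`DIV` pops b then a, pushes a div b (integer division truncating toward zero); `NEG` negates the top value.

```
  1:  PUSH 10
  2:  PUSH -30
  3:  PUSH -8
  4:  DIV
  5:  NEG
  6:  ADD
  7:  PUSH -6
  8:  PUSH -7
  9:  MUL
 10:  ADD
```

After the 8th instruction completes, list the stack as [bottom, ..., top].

PUSH 10  -> 10
PUSH -30 -> 10 -30
PUSH -8  -> 10 -30 -8
DIV      -> 10 3
NEG      -> 10 -3
ADD      -> 7
PUSH -6  -> 7 -6
PUSH -7  -> 7 -6 -7

[7, -6, -7]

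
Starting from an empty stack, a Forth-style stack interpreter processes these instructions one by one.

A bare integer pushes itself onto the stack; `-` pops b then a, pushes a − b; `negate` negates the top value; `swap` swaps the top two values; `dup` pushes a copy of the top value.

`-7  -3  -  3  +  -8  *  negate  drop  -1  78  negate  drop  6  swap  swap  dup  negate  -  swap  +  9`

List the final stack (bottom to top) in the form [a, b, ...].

-7     : -7
-3     : -7 -3
-      : -4
3      : -4 3
+      : -1
-8     : -1 -8
*      : 8
negate : -8
drop   : (empty)
-1     : -1
78     : -1 78
negate : -1 -78
drop   : -1
6      : -1 6
swap   : 6 -1
swap   : -1 6
dup    : -1 6 6
negate : -1 6 -6
-      : -1 12
swap   : 12 -1
+      : 11
9      : 11 9

[11, 9]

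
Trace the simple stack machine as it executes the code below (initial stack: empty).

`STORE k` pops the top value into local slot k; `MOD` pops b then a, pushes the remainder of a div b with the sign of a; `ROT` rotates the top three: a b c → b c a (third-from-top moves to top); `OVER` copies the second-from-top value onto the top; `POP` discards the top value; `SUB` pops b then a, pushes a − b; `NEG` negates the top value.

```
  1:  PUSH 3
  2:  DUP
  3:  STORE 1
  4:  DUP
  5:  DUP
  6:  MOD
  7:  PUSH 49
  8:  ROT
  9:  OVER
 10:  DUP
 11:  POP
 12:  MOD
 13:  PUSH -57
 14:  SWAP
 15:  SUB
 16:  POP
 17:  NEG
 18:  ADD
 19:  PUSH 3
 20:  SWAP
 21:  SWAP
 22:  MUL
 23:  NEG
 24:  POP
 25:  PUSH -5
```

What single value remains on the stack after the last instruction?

-5

PUSH 3   : 3
DUP      : 3 3
STORE 1  : 3
DUP      : 3 3
DUP      : 3 3 3
MOD      : 3 0
PUSH 49  : 3 0 49
ROT      : 0 49 3
OVER     : 0 49 3 49
DUP      : 0 49 3 49 49
POP      : 0 49 3 49
MOD      : 0 49 3
PUSH -57 : 0 49 3 -57
SWAP     : 0 49 -57 3
SUB      : 0 49 -60
POP      : 0 49
NEG      : 0 -49
ADD      : -49
PUSH 3   : -49 3
SWAP     : 3 -49
SWAP     : -49 3
MUL      : -147
NEG      : 147
POP      : (empty)
PUSH -5  : -5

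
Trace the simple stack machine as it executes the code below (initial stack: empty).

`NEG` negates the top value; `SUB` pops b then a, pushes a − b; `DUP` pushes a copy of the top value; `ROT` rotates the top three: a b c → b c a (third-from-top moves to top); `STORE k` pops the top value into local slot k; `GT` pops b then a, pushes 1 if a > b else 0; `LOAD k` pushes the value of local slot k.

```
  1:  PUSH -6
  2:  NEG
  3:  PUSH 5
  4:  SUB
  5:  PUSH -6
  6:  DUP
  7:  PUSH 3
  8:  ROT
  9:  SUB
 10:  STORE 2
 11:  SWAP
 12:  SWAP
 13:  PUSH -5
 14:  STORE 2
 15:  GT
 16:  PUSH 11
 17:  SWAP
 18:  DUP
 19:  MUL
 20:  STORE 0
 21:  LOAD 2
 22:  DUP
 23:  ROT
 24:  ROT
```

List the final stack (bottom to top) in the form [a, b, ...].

PUSH -6 → [-6]
NEG     → [6]
PUSH 5  → [6, 5]
SUB     → [1]
PUSH -6 → [1, -6]
DUP     → [1, -6, -6]
PUSH 3  → [1, -6, -6, 3]
ROT     → [1, -6, 3, -6]
SUB     → [1, -6, 9]
STORE 2 → [1, -6]
SWAP    → [-6, 1]
SWAP    → [1, -6]
PUSH -5 → [1, -6, -5]
STORE 2 → [1, -6]
GT      → [1]
PUSH 11 → [1, 11]
SWAP    → [11, 1]
DUP     → [11, 1, 1]
MUL     → [11, 1]
STORE 0 → [11]
LOAD 2  → [11, -5]
DUP     → [11, -5, -5]
ROT     → [-5, -5, 11]
ROT     → [-5, 11, -5]

[-5, 11, -5]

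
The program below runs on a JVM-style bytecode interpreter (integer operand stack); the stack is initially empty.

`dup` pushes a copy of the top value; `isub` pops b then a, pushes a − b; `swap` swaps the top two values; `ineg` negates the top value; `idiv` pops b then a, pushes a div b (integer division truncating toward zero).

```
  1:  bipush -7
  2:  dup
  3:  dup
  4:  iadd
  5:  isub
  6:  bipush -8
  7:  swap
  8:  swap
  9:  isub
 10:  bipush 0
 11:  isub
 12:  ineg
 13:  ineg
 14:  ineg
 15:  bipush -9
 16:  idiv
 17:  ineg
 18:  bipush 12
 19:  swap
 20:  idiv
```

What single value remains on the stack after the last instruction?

-12

bipush -7 → -7
dup       → -7 -7
dup       → -7 -7 -7
iadd      → -7 -14
isub      → 7
bipush -8 → 7 -8
swap      → -8 7
swap      → 7 -8
isub      → 15
bipush 0  → 15 0
isub      → 15
ineg      → -15
ineg      → 15
ineg      → -15
bipush -9 → -15 -9
idiv      → 1
ineg      → -1
bipush 12 → -1 12
swap      → 12 -1
idiv      → -12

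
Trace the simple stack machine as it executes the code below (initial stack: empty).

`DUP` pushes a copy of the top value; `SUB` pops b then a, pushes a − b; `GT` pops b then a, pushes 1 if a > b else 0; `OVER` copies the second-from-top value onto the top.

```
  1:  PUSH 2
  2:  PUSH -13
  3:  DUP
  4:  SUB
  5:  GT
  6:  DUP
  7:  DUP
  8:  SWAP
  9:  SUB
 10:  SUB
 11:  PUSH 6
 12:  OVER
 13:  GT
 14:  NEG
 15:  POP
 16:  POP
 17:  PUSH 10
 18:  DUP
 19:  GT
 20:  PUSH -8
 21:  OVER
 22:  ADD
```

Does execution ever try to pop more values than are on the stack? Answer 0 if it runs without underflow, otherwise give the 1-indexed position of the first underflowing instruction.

0

PUSH 2   -> [2]
PUSH -13 -> [2, -13]
DUP      -> [2, -13, -13]
SUB      -> [2, 0]
GT       -> [1]
DUP      -> [1, 1]
DUP      -> [1, 1, 1]
SWAP     -> [1, 1, 1]
SUB      -> [1, 0]
SUB      -> [1]
PUSH 6   -> [1, 6]
OVER     -> [1, 6, 1]
GT       -> [1, 1]
NEG      -> [1, -1]
POP      -> [1]
POP      -> []
PUSH 10  -> [10]
DUP      -> [10, 10]
GT       -> [0]
PUSH -8  -> [0, -8]
OVER     -> [0, -8, 0]
ADD      -> [0, -8]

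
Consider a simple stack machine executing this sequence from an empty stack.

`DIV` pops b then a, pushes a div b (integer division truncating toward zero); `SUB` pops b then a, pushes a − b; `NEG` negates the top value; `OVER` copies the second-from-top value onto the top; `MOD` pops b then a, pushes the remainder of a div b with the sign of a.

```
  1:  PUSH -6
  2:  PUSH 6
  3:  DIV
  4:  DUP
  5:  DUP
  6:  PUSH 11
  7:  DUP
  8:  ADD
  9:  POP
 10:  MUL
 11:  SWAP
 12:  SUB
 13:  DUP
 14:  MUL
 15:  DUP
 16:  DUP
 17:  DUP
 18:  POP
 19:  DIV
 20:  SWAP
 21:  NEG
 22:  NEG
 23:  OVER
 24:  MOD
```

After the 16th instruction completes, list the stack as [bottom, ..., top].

[4, 4, 4]

PUSH -6  -6
PUSH 6   -6 6
DIV      -1
DUP      -1 -1
DUP      -1 -1 -1
PUSH 11  -1 -1 -1 11
DUP      -1 -1 -1 11 11
ADD      -1 -1 -1 22
POP      -1 -1 -1
MUL      -1 1
SWAP     1 -1
SUB      2
DUP      2 2
MUL      4
DUP      4 4
DUP      4 4 4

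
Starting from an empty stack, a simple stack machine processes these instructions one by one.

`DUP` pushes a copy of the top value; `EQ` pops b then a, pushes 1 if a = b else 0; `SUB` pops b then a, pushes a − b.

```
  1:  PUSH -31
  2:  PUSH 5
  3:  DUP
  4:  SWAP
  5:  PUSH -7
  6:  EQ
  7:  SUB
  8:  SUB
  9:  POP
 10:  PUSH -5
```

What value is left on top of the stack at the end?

-5

PUSH -31  [-31]
PUSH 5    [-31, 5]
DUP       [-31, 5, 5]
SWAP      [-31, 5, 5]
PUSH -7   [-31, 5, 5, -7]
EQ        [-31, 5, 0]
SUB       [-31, 5]
SUB       [-36]
POP       []
PUSH -5   [-5]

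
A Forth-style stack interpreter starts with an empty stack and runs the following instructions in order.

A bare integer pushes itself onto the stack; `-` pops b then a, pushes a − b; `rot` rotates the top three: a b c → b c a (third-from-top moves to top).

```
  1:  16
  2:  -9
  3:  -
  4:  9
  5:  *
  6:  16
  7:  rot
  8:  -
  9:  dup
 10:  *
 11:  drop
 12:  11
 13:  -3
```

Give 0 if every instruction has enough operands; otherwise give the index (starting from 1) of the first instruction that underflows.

16 : 16
-9 : 16 -9
-  : 25
9  : 25 9
*  : 225
16 : 225 16
rot  — needs 3 operands, stack has 2 → underflow

7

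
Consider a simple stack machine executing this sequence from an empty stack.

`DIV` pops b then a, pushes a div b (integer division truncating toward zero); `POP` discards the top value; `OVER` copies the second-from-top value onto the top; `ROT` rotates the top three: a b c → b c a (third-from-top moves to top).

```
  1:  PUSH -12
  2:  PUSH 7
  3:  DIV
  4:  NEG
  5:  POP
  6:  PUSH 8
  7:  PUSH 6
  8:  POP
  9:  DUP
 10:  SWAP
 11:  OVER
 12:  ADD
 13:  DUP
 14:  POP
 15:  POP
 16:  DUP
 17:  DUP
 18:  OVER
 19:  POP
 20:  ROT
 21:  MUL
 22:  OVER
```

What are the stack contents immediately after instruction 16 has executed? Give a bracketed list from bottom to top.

[8, 8]

PUSH -12 → [-12]
PUSH 7   → [-12, 7]
DIV      → [-1]
NEG      → [1]
POP      → []
PUSH 8   → [8]
PUSH 6   → [8, 6]
POP      → [8]
DUP      → [8, 8]
SWAP     → [8, 8]
OVER     → [8, 8, 8]
ADD      → [8, 16]
DUP      → [8, 16, 16]
POP      → [8, 16]
POP      → [8]
DUP      → [8, 8]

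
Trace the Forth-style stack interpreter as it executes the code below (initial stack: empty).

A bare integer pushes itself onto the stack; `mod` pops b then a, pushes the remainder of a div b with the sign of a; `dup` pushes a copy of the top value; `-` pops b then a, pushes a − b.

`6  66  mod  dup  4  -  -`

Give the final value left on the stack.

6   → [6]
66  → [6, 66]
mod → [6]
dup → [6, 6]
4   → [6, 6, 4]
-   → [6, 2]
-   → [4]

4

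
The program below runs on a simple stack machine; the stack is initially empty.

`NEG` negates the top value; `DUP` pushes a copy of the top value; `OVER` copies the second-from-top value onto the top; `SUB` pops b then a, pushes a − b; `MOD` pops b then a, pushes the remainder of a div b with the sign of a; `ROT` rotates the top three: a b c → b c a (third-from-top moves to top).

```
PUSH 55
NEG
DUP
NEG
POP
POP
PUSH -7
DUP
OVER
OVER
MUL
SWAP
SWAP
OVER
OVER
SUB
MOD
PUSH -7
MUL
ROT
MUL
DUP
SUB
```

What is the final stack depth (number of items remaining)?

2

PUSH 55 → [55]
NEG     → [-55]
DUP     → [-55, -55]
NEG     → [-55, 55]
POP     → [-55]
POP     → []
PUSH -7 → [-7]
DUP     → [-7, -7]
OVER    → [-7, -7, -7]
OVER    → [-7, -7, -7, -7]
MUL     → [-7, -7, 49]
SWAP    → [-7, 49, -7]
SWAP    → [-7, -7, 49]
OVER    → [-7, -7, 49, -7]
OVER    → [-7, -7, 49, -7, 49]
SUB     → [-7, -7, 49, -56]
MOD     → [-7, -7, 49]
PUSH -7 → [-7, -7, 49, -7]
MUL     → [-7, -7, -343]
ROT     → [-7, -343, -7]
MUL     → [-7, 2401]
DUP     → [-7, 2401, 2401]
SUB     → [-7, 0]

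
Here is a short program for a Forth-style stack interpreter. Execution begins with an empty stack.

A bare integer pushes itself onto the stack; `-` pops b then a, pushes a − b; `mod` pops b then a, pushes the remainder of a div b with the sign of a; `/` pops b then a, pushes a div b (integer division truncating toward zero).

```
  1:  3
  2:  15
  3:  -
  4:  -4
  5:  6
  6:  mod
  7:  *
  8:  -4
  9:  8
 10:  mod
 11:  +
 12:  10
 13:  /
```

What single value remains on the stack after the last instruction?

3   -> [3]
15  -> [3, 15]
-   -> [-12]
-4  -> [-12, -4]
6   -> [-12, -4, 6]
mod -> [-12, -4]
*   -> [48]
-4  -> [48, -4]
8   -> [48, -4, 8]
mod -> [48, -4]
+   -> [44]
10  -> [44, 10]
/   -> [4]

4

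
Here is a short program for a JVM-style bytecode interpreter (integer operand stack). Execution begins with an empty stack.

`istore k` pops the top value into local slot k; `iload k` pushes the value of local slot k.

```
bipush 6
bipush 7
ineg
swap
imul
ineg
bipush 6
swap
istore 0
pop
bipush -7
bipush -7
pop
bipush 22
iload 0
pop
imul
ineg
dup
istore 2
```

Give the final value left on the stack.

154

bipush 6  → 6
bipush 7  → 6 7
ineg      → 6 -7
swap      → -7 6
imul      → -42
ineg      → 42
bipush 6  → 42 6
swap      → 6 42
istore 0  → 6
pop       → (empty)
bipush -7 → -7
bipush -7 → -7 -7
pop       → -7
bipush 22 → -7 22
iload 0   → -7 22 42
pop       → -7 22
imul      → -154
ineg      → 154
dup       → 154 154
istore 2  → 154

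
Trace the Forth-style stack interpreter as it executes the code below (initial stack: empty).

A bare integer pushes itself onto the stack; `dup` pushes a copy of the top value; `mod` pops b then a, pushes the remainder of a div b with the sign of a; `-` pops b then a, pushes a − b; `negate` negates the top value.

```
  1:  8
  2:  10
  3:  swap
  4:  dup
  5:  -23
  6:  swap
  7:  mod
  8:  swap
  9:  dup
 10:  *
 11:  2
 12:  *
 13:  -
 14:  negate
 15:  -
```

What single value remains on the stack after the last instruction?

8      -> [8]
10     -> [8, 10]
swap   -> [10, 8]
dup    -> [10, 8, 8]
-23    -> [10, 8, 8, -23]
swap   -> [10, 8, -23, 8]
mod    -> [10, 8, -7]
swap   -> [10, -7, 8]
dup    -> [10, -7, 8, 8]
*      -> [10, -7, 64]
2      -> [10, -7, 64, 2]
*      -> [10, -7, 128]
-      -> [10, -135]
negate -> [10, 135]
-      -> [-125]

-125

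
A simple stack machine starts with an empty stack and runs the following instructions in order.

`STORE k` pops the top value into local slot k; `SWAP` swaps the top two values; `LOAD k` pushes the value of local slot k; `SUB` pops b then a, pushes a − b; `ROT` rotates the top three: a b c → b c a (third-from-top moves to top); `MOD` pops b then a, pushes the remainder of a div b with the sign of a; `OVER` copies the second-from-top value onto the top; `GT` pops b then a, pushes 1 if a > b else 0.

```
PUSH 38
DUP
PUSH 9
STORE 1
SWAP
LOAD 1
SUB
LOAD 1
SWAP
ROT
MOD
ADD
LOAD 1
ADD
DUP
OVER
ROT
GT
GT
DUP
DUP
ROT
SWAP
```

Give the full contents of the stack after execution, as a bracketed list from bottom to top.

[1, 1, 1]

PUSH 38 → 38
DUP     → 38 38
PUSH 9  → 38 38 9
STORE 1 → 38 38
SWAP    → 38 38
LOAD 1  → 38 38 9
SUB     → 38 29
LOAD 1  → 38 29 9
SWAP    → 38 9 29
ROT     → 9 29 38
MOD     → 9 29
ADD     → 38
LOAD 1  → 38 9
ADD     → 47
DUP     → 47 47
OVER    → 47 47 47
ROT     → 47 47 47
GT      → 47 0
GT      → 1
DUP     → 1 1
DUP     → 1 1 1
ROT     → 1 1 1
SWAP    → 1 1 1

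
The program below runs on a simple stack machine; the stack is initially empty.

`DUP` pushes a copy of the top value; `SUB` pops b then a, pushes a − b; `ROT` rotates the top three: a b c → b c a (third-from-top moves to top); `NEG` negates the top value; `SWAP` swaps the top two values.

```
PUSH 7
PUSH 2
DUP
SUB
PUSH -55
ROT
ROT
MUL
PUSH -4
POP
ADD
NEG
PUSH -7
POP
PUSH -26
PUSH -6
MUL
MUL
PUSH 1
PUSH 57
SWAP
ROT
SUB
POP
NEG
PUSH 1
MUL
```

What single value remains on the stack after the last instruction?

PUSH 7   -> [7]
PUSH 2   -> [7, 2]
DUP      -> [7, 2, 2]
SUB      -> [7, 0]
PUSH -55 -> [7, 0, -55]
ROT      -> [0, -55, 7]
ROT      -> [-55, 7, 0]
MUL      -> [-55, 0]
PUSH -4  -> [-55, 0, -4]
POP      -> [-55, 0]
ADD      -> [-55]
NEG      -> [55]
PUSH -7  -> [55, -7]
POP      -> [55]
PUSH -26 -> [55, -26]
PUSH -6  -> [55, -26, -6]
MUL      -> [55, 156]
MUL      -> [8580]
PUSH 1   -> [8580, 1]
PUSH 57  -> [8580, 1, 57]
SWAP     -> [8580, 57, 1]
ROT      -> [57, 1, 8580]
SUB      -> [57, -8579]
POP      -> [57]
NEG      -> [-57]
PUSH 1   -> [-57, 1]
MUL      -> [-57]

-57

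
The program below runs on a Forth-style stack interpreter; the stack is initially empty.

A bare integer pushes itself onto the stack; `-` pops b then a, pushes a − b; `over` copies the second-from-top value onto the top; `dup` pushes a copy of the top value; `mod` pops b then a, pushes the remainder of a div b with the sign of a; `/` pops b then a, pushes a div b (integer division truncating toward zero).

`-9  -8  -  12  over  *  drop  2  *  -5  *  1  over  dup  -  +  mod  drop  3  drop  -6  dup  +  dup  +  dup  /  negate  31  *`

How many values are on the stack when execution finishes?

1

-9     : -9
-8     : -9 -8
-      : -1
12     : -1 12
over   : -1 12 -1
*      : -1 -12
drop   : -1
2      : -1 2
*      : -2
-5     : -2 -5
*      : 10
1      : 10 1
over   : 10 1 10
dup    : 10 1 10 10
-      : 10 1 0
+      : 10 1
mod    : 0
drop   : (empty)
3      : 3
drop   : (empty)
-6     : -6
dup    : -6 -6
+      : -12
dup    : -12 -12
+      : -24
dup    : -24 -24
/      : 1
negate : -1
31     : -1 31
*      : -31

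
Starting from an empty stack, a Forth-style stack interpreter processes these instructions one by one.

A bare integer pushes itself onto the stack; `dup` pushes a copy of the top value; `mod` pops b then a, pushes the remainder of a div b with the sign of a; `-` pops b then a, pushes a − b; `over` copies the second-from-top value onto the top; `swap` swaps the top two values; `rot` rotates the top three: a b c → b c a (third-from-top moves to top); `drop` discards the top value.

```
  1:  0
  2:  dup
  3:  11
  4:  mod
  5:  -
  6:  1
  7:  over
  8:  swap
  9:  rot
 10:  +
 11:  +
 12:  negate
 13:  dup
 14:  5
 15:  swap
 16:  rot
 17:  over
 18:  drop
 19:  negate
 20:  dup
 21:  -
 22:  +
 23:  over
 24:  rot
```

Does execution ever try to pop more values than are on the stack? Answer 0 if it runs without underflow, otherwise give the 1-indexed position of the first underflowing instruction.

0      -> [0]
dup    -> [0, 0]
11     -> [0, 0, 11]
mod    -> [0, 0]
-      -> [0]
1      -> [0, 1]
over   -> [0, 1, 0]
swap   -> [0, 0, 1]
rot    -> [0, 1, 0]
+      -> [0, 1]
+      -> [1]
negate -> [-1]
dup    -> [-1, -1]
5      -> [-1, -1, 5]
swap   -> [-1, 5, -1]
rot    -> [5, -1, -1]
over   -> [5, -1, -1, -1]
drop   -> [5, -1, -1]
negate -> [5, -1, 1]
dup    -> [5, -1, 1, 1]
-      -> [5, -1, 0]
+      -> [5, -1]
over   -> [5, -1, 5]
rot    -> [-1, 5, 5]

0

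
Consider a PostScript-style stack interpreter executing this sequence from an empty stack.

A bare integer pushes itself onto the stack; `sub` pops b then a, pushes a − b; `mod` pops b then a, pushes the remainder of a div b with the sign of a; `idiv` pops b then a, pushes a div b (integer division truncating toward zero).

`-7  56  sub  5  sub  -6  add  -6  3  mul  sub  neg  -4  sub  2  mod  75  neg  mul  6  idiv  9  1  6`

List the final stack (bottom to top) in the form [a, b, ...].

-7    [-7]
56    [-7, 56]
sub   [-63]
5     [-63, 5]
sub   [-68]
-6    [-68, -6]
add   [-74]
-6    [-74, -6]
3     [-74, -6, 3]
mul   [-74, -18]
sub   [-56]
neg   [56]
-4    [56, -4]
sub   [60]
2     [60, 2]
mod   [0]
75    [0, 75]
neg   [0, -75]
mul   [0]
6     [0, 6]
idiv  [0]
9     [0, 9]
1     [0, 9, 1]
6     [0, 9, 1, 6]

[0, 9, 1, 6]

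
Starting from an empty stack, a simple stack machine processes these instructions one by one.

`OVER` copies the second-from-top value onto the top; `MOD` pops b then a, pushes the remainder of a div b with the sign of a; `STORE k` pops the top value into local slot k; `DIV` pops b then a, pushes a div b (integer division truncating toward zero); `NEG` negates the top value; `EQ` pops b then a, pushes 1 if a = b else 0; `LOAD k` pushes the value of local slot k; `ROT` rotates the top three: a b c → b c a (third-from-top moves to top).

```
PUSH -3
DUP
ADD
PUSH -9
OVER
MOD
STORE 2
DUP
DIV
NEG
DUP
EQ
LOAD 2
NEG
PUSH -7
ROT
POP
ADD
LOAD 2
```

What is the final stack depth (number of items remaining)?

PUSH -3  -3
DUP      -3 -3
ADD      -6
PUSH -9  -6 -9
OVER     -6 -9 -6
MOD      -6 -3
STORE 2  -6
DUP      -6 -6
DIV      1
NEG      -1
DUP      -1 -1
EQ       1
LOAD 2   1 -3
NEG      1 3
PUSH -7  1 3 -7
ROT      3 -7 1
POP      3 -7
ADD      -4
LOAD 2   -4 -3

2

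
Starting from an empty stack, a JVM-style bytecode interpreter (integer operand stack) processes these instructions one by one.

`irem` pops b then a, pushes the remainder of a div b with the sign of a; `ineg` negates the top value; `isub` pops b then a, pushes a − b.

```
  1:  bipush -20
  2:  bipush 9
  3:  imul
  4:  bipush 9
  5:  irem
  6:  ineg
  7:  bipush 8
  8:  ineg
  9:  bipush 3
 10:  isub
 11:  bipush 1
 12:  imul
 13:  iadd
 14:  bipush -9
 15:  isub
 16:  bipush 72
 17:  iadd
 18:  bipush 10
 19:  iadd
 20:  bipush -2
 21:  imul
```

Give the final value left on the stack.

-160

bipush -20 -> [-20]
bipush 9   -> [-20, 9]
imul       -> [-180]
bipush 9   -> [-180, 9]
irem       -> [0]
ineg       -> [0]
bipush 8   -> [0, 8]
ineg       -> [0, -8]
bipush 3   -> [0, -8, 3]
isub       -> [0, -11]
bipush 1   -> [0, -11, 1]
imul       -> [0, -11]
iadd       -> [-11]
bipush -9  -> [-11, -9]
isub       -> [-2]
bipush 72  -> [-2, 72]
iadd       -> [70]
bipush 10  -> [70, 10]
iadd       -> [80]
bipush -2  -> [80, -2]
imul       -> [-160]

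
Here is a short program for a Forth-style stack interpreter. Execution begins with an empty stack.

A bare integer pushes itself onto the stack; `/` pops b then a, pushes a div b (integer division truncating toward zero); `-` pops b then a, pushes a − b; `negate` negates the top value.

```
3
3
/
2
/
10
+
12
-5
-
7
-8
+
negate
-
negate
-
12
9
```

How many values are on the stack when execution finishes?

3

3      → 3
3      → 3 3
/      → 1
2      → 1 2
/      → 0
10     → 0 10
+      → 10
12     → 10 12
-5     → 10 12 -5
-      → 10 17
7      → 10 17 7
-8     → 10 17 7 -8
+      → 10 17 -1
negate → 10 17 1
-      → 10 16
negate → 10 -16
-      → 26
12     → 26 12
9      → 26 12 9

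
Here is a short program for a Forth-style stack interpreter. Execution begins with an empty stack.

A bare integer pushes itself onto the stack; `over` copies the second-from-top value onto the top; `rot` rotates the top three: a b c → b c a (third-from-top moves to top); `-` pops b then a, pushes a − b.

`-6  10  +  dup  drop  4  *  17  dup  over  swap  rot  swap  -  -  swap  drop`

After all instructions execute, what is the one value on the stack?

17

-6    [-6]
10    [-6, 10]
+     [4]
dup   [4, 4]
drop  [4]
4     [4, 4]
*     [16]
17    [16, 17]
dup   [16, 17, 17]
over  [16, 17, 17, 17]
swap  [16, 17, 17, 17]
rot   [16, 17, 17, 17]
swap  [16, 17, 17, 17]
-     [16, 17, 0]
-     [16, 17]
swap  [17, 16]
drop  [17]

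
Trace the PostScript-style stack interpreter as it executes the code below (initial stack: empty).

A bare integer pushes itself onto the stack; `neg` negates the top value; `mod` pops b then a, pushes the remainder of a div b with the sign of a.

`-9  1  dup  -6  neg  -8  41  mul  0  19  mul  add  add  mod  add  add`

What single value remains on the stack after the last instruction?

-7

-9  -> -9
1   -> -9 1
dup -> -9 1 1
-6  -> -9 1 1 -6
neg -> -9 1 1 6
-8  -> -9 1 1 6 -8
41  -> -9 1 1 6 -8 41
mul -> -9 1 1 6 -328
0   -> -9 1 1 6 -328 0
19  -> -9 1 1 6 -328 0 19
mul -> -9 1 1 6 -328 0
add -> -9 1 1 6 -328
add -> -9 1 1 -322
mod -> -9 1 1
add -> -9 2
add -> -7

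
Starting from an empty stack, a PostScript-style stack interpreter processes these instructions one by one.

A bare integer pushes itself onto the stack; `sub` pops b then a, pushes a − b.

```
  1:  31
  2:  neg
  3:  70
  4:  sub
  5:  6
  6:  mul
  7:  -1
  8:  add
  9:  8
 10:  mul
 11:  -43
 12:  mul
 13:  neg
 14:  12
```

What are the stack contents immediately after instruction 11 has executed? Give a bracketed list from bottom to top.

31  → [31]
neg → [-31]
70  → [-31, 70]
sub → [-101]
6   → [-101, 6]
mul → [-606]
-1  → [-606, -1]
add → [-607]
8   → [-607, 8]
mul → [-4856]
-43 → [-4856, -43]

[-4856, -43]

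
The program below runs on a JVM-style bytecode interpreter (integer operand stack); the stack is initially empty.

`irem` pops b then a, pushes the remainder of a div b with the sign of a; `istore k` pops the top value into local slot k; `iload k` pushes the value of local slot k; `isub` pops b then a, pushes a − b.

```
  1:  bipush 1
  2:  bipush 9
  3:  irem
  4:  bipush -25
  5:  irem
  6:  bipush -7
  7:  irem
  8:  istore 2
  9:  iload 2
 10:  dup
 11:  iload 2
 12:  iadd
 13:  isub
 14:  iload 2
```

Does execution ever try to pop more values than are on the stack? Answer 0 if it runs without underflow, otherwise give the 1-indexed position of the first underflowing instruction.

bipush 1   → 1
bipush 9   → 1 9
irem       → 1
bipush -25 → 1 -25
irem       → 1
bipush -7  → 1 -7
irem       → 1
istore 2   → (empty)
iload 2    → 1
dup        → 1 1
iload 2    → 1 1 1
iadd       → 1 2
isub       → -1
iload 2    → -1 1

0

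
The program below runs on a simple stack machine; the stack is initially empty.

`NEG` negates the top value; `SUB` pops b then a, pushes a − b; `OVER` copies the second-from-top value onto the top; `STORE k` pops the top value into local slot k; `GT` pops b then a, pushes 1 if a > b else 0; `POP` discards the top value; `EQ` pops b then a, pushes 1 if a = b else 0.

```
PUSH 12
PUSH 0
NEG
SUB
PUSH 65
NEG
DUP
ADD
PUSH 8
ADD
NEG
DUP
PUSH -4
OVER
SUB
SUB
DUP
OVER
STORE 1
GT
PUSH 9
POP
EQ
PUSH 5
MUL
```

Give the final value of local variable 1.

PUSH 12 -> 12
PUSH 0  -> 12 0
NEG     -> 12 0
SUB     -> 12
PUSH 65 -> 12 65
NEG     -> 12 -65
DUP     -> 12 -65 -65
ADD     -> 12 -130
PUSH 8  -> 12 -130 8
ADD     -> 12 -122
NEG     -> 12 122
DUP     -> 12 122 122
PUSH -4 -> 12 122 122 -4
OVER    -> 12 122 122 -4 122
SUB     -> 12 122 122 -126
SUB     -> 12 122 248
DUP     -> 12 122 248 248
OVER    -> 12 122 248 248 248
STORE 1 -> 12 122 248 248
GT      -> 12 122 0
PUSH 9  -> 12 122 0 9
POP     -> 12 122 0
EQ      -> 12 0
PUSH 5  -> 12 0 5
MUL     -> 12 0

248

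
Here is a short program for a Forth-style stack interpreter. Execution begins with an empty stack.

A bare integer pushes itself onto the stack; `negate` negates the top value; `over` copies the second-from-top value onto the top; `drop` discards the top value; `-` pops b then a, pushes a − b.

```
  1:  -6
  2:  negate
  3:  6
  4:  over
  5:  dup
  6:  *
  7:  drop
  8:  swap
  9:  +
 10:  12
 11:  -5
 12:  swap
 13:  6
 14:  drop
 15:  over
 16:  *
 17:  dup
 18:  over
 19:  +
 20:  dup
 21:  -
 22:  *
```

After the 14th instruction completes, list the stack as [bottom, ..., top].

[12, -5, 12]

-6      [-6]
negate  [6]
6       [6, 6]
over    [6, 6, 6]
dup     [6, 6, 6, 6]
*       [6, 6, 36]
drop    [6, 6]
swap    [6, 6]
+       [12]
12      [12, 12]
-5      [12, 12, -5]
swap    [12, -5, 12]
6       [12, -5, 12, 6]
drop    [12, -5, 12]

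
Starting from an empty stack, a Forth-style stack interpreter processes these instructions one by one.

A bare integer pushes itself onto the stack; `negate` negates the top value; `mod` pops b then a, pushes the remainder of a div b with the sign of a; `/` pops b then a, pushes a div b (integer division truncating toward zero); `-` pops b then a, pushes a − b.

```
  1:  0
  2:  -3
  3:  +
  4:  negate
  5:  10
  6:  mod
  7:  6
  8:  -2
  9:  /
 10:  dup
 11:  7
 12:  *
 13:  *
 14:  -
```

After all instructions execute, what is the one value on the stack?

0      -> [0]
-3     -> [0, -3]
+      -> [-3]
negate -> [3]
10     -> [3, 10]
mod    -> [3]
6      -> [3, 6]
-2     -> [3, 6, -2]
/      -> [3, -3]
dup    -> [3, -3, -3]
7      -> [3, -3, -3, 7]
*      -> [3, -3, -21]
*      -> [3, 63]
-      -> [-60]

-60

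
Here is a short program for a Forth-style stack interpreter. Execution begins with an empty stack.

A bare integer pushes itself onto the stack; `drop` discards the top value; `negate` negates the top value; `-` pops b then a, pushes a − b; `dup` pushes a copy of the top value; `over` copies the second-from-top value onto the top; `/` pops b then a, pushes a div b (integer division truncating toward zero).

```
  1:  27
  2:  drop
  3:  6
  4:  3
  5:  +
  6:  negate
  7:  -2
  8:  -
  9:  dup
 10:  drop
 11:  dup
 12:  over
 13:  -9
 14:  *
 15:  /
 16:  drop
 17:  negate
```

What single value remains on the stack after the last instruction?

7

27     -> [27]
drop   -> []
6      -> [6]
3      -> [6, 3]
+      -> [9]
negate -> [-9]
-2     -> [-9, -2]
-      -> [-7]
dup    -> [-7, -7]
drop   -> [-7]
dup    -> [-7, -7]
over   -> [-7, -7, -7]
-9     -> [-7, -7, -7, -9]
*      -> [-7, -7, 63]
/      -> [-7, 0]
drop   -> [-7]
negate -> [7]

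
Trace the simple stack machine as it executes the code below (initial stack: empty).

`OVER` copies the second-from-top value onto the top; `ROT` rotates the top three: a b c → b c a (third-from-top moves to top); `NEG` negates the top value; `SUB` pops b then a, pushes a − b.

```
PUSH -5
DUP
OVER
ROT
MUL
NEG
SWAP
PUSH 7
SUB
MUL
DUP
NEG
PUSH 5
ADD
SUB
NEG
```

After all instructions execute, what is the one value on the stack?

PUSH -5 -> [-5]
DUP     -> [-5, -5]
OVER    -> [-5, -5, -5]
ROT     -> [-5, -5, -5]
MUL     -> [-5, 25]
NEG     -> [-5, -25]
SWAP    -> [-25, -5]
PUSH 7  -> [-25, -5, 7]
SUB     -> [-25, -12]
MUL     -> [300]
DUP     -> [300, 300]
NEG     -> [300, -300]
PUSH 5  -> [300, -300, 5]
ADD     -> [300, -295]
SUB     -> [595]
NEG     -> [-595]

-595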